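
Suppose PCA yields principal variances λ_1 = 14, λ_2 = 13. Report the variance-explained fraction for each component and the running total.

Step 1 — total variance = trace(Sigma) = Σ λ_i = 14 + 13 = 27.

Step 2 — fraction explained by component i = λ_i / Σ λ:
  PC1: 14/27 = 0.5185
  PC2: 13/27 = 0.4815

Step 3 — cumulative fraction after k components = (λ_1 + ... + λ_k) / Σ λ:
  k = 1: 14/27 = 0.5185
  k = 2: (14 + 13)/27 = 27/27 = 1

Summary (fraction, with percent):

explained: PC1 0.5185 (51.85%), PC2 0.4815 (48.15%);  cumulative: 0.5185, 1


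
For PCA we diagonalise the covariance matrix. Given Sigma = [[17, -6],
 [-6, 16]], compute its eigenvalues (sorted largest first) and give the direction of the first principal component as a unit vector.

Step 1 — characteristic polynomial of 2×2 Sigma:
  det(Sigma - λI) = λ² - trace · λ + det = 0.
  trace = 17 + 16 = 33, det = 17·16 - (-6)² = 236.
Step 2 — discriminant:
  Δ = trace² - 4·det = 1089 - 944 = 145.
Step 3 — eigenvalues:
  λ = (trace ± √Δ)/2 = (33 ± 12.0416)/2,
  λ_1 = 22.5208,  λ_2 = 10.4792.

Step 4 — unit eigenvector for λ_1: solve (Sigma - λ_1 I)v = 0. First row:
  (17 - 22.5208)·v_x + (-6)·v_y = 0, i.e. (-5.5208)·v_x + (-6)·v_y = 0,
  so v ∝ (b, λ_1 - a) = (-6, 5.5208); multiply by -1 so the first entry is positive: u = (6, -5.5208).
  ||u|| = √((6)² + (-5.5208)²) = √(66.4792) ≈ 8.1535,
  v_1 = u/||u|| ≈ (0.7359, -0.6771) (||v_1|| = 1).

λ_1 = 22.5208,  λ_2 = 10.4792;  v_1 ≈ (0.7359, -0.6771)


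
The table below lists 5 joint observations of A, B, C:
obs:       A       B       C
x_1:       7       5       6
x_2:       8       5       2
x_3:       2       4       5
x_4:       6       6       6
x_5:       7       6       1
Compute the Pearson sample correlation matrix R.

Step 1 — column means:
  mean(A) = (7 + 8 + 2 + 6 + 7) / 5 = 30/5 = 6
  mean(B) = (5 + 5 + 4 + 6 + 6) / 5 = 26/5 = 5.2
  mean(C) = (6 + 2 + 5 + 6 + 1) / 5 = 20/5 = 4

Step 2 — sample variances and covariances s[i,j] = (1/(n-1)) · Σ_k (x_{k,i} - mean_i) · (x_{k,j} - mean_j), with n-1 = 4:
  s[A,A] = ((1)·(1) + (2)·(2) + (-4)·(-4) + (0)·(0) + (1)·(1)) / 4 = 22/4 = 5.5
  s[A,B] = ((1)·(-0.2) + (2)·(-0.2) + (-4)·(-1.2) + (0)·(0.8) + (1)·(0.8)) / 4 = 5/4 = 1.25
  s[A,C] = ((1)·(2) + (2)·(-2) + (-4)·(1) + (0)·(2) + (1)·(-3)) / 4 = -9/4 = -2.25
  s[B,B] = ((-0.2)·(-0.2) + (-0.2)·(-0.2) + (-1.2)·(-1.2) + (0.8)·(0.8) + (0.8)·(0.8)) / 4 = 2.8/4 = 0.7
  s[B,C] = ((-0.2)·(2) + (-0.2)·(-2) + (-1.2)·(1) + (0.8)·(2) + (0.8)·(-3)) / 4 = -2/4 = -0.5
  s[C,C] = ((2)·(2) + (-2)·(-2) + (1)·(1) + (2)·(2) + (-3)·(-3)) / 4 = 22/4 = 5.5
  Sample standard deviations s_i = √(s[i,i]):
  s(A) = √(5.5) = 2.3452
  s(B) = √(0.7) = 0.8367
  s(C) = √(5.5) = 2.3452

Step 3 — r_{ij} = s_{ij} / (s_i · s_j):
  r[A,A] = 1 (diagonal).
  r[A,B] = 1.25 / (2.3452 · 0.8367) = 1.25 / 1.9621 = 0.6371
  r[A,C] = -2.25 / (2.3452 · 2.3452) = -2.25 / 5.5 = -0.4091
  r[B,B] = 1 (diagonal).
  r[B,C] = -0.5 / (0.8367 · 2.3452) = -0.5 / 1.9621 = -0.2548
  r[C,C] = 1 (diagonal).

R is symmetric with unit diagonal. Assembling:

R = [[1, 0.6371, -0.4091],
 [0.6371, 1, -0.2548],
 [-0.4091, -0.2548, 1]]


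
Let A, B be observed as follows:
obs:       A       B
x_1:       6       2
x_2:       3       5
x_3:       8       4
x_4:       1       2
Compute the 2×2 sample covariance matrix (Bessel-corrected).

Step 1 — column means:
  mean(A) = (6 + 3 + 8 + 1) / 4 = 18/4 = 4.5
  mean(B) = (2 + 5 + 4 + 2) / 4 = 13/4 = 3.25

Step 2 — sample covariance S[i,j] = (1/(n-1)) · Σ_k (x_{k,i} - mean_i) · (x_{k,j} - mean_j), with n-1 = 3.
  S[A,A] = ((1.5)·(1.5) + (-1.5)·(-1.5) + (3.5)·(3.5) + (-3.5)·(-3.5)) / 3 = 29/3 = 9.6667
  S[A,B] = ((1.5)·(-1.25) + (-1.5)·(1.75) + (3.5)·(0.75) + (-3.5)·(-1.25)) / 3 = 2.5/3 = 0.8333
  S[B,B] = ((-1.25)·(-1.25) + (1.75)·(1.75) + (0.75)·(0.75) + (-1.25)·(-1.25)) / 3 = 6.75/3 = 2.25

S is symmetric (S[j,i] = S[i,j]). Assembling:

S = [[9.6667, 0.8333],
 [0.8333, 2.25]]


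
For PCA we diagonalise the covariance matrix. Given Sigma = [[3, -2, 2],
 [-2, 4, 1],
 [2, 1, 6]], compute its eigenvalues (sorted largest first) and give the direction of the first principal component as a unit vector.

Step 1 — characteristic polynomial p(λ) = det(λI - Sigma) = λ³ - tr·λ² + c_1·λ - det, where tr = trace, c_1 = sum of the principal 2×2 minors, det = det(Sigma):
  tr = 3 + 4 + 6 = 13,
  c_1 = (3·4 - (-2)²) + (3·6 - (2)²) + (4·6 - (1)²) = 8 + 14 + 23 = 45,
  det = 3·(4·6 - (1)²) - (-2)·((-2)·6 - (1)·(2)) + (2)·((-2)·(1) - 4·(2)) = 3·(23) - (-2)·(-14) + (2)·(-10) = 21.
  So p(λ) = λ³ - 13λ² + 45λ - 21.
Step 2 — look for an integer root (rational root theorem: any rational root is an integer divisor of 21). Testing λ = 7:
  p(7) = 343 - 637 + 315 - 21 = 0  ✓
  Dividing out (λ - 7): p(λ) = (λ - 7)(λ² - 6λ + 3).
Step 3 — remaining eigenvalues from the quadratic λ² - 6λ + 3 = 0:
  Δ = 6² - 4·3 = 36 - 12 = 24,  λ = (6 ± √24)/2 = (6 ± 4.899)/2 ≈ 5.4495 or 0.5505.
  Sorted: λ_1 = 7,  λ_2 = 5.4495,  λ_3 = 0.5505  (check: sum = 13 = tr ✓).

Step 4 — unit eigenvector for λ_1 = 7: v spans the null space of (Sigma - λ_1 I), whose rows are
  r_1 = (-4, -2, 2),  r_2 = (-2, -3, 1),  r_3 = (2, 1, -1).
  v is orthogonal to every row, so take v ∝ r_1 × r_2 = ((-2)·(1) - (2)·(-3), (2)·(-2) - (-4)·(1), (-4)·(-3) - (-2)·(-2)) = (4, 0, 8).
  Rescale (divide by 4): u = (1, 0, 2).
  ||u|| = √((1)² + (0)² + (2)²) = √(5) ≈ 2.2361,  v_1 = u/||u|| ≈ (0.4472, 0, 0.8944) (||v_1|| = 1).

λ_1 = 7,  λ_2 = 5.4495,  λ_3 = 0.5505;  v_1 ≈ (0.4472, 0, 0.8944)


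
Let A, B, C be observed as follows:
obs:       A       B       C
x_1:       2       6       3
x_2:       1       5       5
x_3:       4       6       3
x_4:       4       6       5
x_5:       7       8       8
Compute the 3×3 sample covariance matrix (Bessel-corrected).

Step 1 — column means:
  mean(A) = (2 + 1 + 4 + 4 + 7) / 5 = 18/5 = 3.6
  mean(B) = (6 + 5 + 6 + 6 + 8) / 5 = 31/5 = 6.2
  mean(C) = (3 + 5 + 3 + 5 + 8) / 5 = 24/5 = 4.8

Step 2 — sample covariance S[i,j] = (1/(n-1)) · Σ_k (x_{k,i} - mean_i) · (x_{k,j} - mean_j), with n-1 = 4.
  S[A,A] = ((-1.6)·(-1.6) + (-2.6)·(-2.6) + (0.4)·(0.4) + (0.4)·(0.4) + (3.4)·(3.4)) / 4 = 21.2/4 = 5.3
  S[A,B] = ((-1.6)·(-0.2) + (-2.6)·(-1.2) + (0.4)·(-0.2) + (0.4)·(-0.2) + (3.4)·(1.8)) / 4 = 9.4/4 = 2.35
  S[A,C] = ((-1.6)·(-1.8) + (-2.6)·(0.2) + (0.4)·(-1.8) + (0.4)·(0.2) + (3.4)·(3.2)) / 4 = 12.6/4 = 3.15
  S[B,B] = ((-0.2)·(-0.2) + (-1.2)·(-1.2) + (-0.2)·(-0.2) + (-0.2)·(-0.2) + (1.8)·(1.8)) / 4 = 4.8/4 = 1.2
  S[B,C] = ((-0.2)·(-1.8) + (-1.2)·(0.2) + (-0.2)·(-1.8) + (-0.2)·(0.2) + (1.8)·(3.2)) / 4 = 6.2/4 = 1.55
  S[C,C] = ((-1.8)·(-1.8) + (0.2)·(0.2) + (-1.8)·(-1.8) + (0.2)·(0.2) + (3.2)·(3.2)) / 4 = 16.8/4 = 4.2

S is symmetric (S[j,i] = S[i,j]). Assembling:

S = [[5.3, 2.35, 3.15],
 [2.35, 1.2, 1.55],
 [3.15, 1.55, 4.2]]


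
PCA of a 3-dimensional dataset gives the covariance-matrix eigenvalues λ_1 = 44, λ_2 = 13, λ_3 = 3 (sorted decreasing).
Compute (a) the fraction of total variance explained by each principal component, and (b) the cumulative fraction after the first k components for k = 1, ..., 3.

Step 1 — total variance = trace(Sigma) = Σ λ_i = 44 + 13 + 3 = 60.

Step 2 — fraction explained by component i = λ_i / Σ λ:
  PC1: 44/60 = 0.7333
  PC2: 13/60 = 0.2167
  PC3: 3/60 = 0.05

Step 3 — cumulative fraction after k components = (λ_1 + ... + λ_k) / Σ λ:
  k = 1: 44/60 = 0.7333
  k = 2: (44 + 13)/60 = 57/60 = 0.95
  k = 3: (44 + 13 + 3)/60 = 60/60 = 1

Summary (fraction, with percent):

explained: PC1 0.7333 (73.33%), PC2 0.2167 (21.67%), PC3 0.05 (5%);  cumulative: 0.7333, 0.95, 1


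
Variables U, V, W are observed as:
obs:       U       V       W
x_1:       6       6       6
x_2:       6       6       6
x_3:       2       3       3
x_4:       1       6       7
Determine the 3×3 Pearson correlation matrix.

Step 1 — column means:
  mean(U) = (6 + 6 + 2 + 1) / 4 = 15/4 = 3.75
  mean(V) = (6 + 6 + 3 + 6) / 4 = 21/4 = 5.25
  mean(W) = (6 + 6 + 3 + 7) / 4 = 22/4 = 5.5

Step 2 — sample variances and covariances s[i,j] = (1/(n-1)) · Σ_k (x_{k,i} - mean_i) · (x_{k,j} - mean_j), with n-1 = 3:
  s[U,U] = ((2.25)·(2.25) + (2.25)·(2.25) + (-1.75)·(-1.75) + (-2.75)·(-2.75)) / 3 = 20.75/3 = 6.9167
  s[U,V] = ((2.25)·(0.75) + (2.25)·(0.75) + (-1.75)·(-2.25) + (-2.75)·(0.75)) / 3 = 5.25/3 = 1.75
  s[U,W] = ((2.25)·(0.5) + (2.25)·(0.5) + (-1.75)·(-2.5) + (-2.75)·(1.5)) / 3 = 2.5/3 = 0.8333
  s[V,V] = ((0.75)·(0.75) + (0.75)·(0.75) + (-2.25)·(-2.25) + (0.75)·(0.75)) / 3 = 6.75/3 = 2.25
  s[V,W] = ((0.75)·(0.5) + (0.75)·(0.5) + (-2.25)·(-2.5) + (0.75)·(1.5)) / 3 = 7.5/3 = 2.5
  s[W,W] = ((0.5)·(0.5) + (0.5)·(0.5) + (-2.5)·(-2.5) + (1.5)·(1.5)) / 3 = 9/3 = 3
  Sample standard deviations s_i = √(s[i,i]):
  s(U) = √(6.9167) = 2.63
  s(V) = √(2.25) = 1.5
  s(W) = √(3) = 1.7321

Step 3 — r_{ij} = s_{ij} / (s_i · s_j):
  r[U,U] = 1 (diagonal).
  r[U,V] = 1.75 / (2.63 · 1.5) = 1.75 / 3.9449 = 0.4436
  r[U,W] = 0.8333 / (2.63 · 1.7321) = 0.8333 / 4.5552 = 0.1829
  r[V,V] = 1 (diagonal).
  r[V,W] = 2.5 / (1.5 · 1.7321) = 2.5 / 2.5981 = 0.9623
  r[W,W] = 1 (diagonal).

R is symmetric with unit diagonal. Assembling:

R = [[1, 0.4436, 0.1829],
 [0.4436, 1, 0.9623],
 [0.1829, 0.9623, 1]]


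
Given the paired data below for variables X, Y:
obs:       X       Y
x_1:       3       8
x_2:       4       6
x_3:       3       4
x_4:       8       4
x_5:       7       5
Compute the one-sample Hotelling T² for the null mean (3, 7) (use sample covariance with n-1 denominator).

Step 1 — sample mean vector:
  mean(X) = (3 + 4 + 3 + 8 + 7) / 5 = 25/5 = 5
  mean(Y) = (8 + 6 + 4 + 4 + 5) / 5 = 27/5 = 5.4
  x̄ = (5, 5.4),  deviation x̄ - mu_0 = (5, 5.4) - (3, 7) = (2, -1.6).

Step 2 — sample covariance matrix, S[i,j] = (1/(n-1)) · Σ_k (x_{k,i} - mean_i) · (x_{k,j} - mean_j), divisor n-1 = 4:
  S[X,X] = ((-2)·(-2) + (-1)·(-1) + (-2)·(-2) + (3)·(3) + (2)·(2)) / 4 = 22/4 = 5.5
  S[X,Y] = ((-2)·(2.6) + (-1)·(0.6) + (-2)·(-1.4) + (3)·(-1.4) + (2)·(-0.4)) / 4 = -8/4 = -2
  S[Y,Y] = ((2.6)·(2.6) + (0.6)·(0.6) + (-1.4)·(-1.4) + (-1.4)·(-1.4) + (-0.4)·(-0.4)) / 4 = 11.2/4 = 2.8
  S = [[5.5, -2],
 [-2, 2.8]].

Step 3 — invert S. det(S) = 5.5·2.8 - (-2)² = 11.4.
  S^{-1} = (1/det) · [[d, -b], [-b, a]] = [[0.2456, 0.1754],
 [0.1754, 0.4825]].

Step 4 — quadratic form (x̄ - mu_0)^T · S^{-1} · (x̄ - mu_0):
  S^{-1} · (x̄ - mu_0) = (0.2105, -0.4211),
  (x̄ - mu_0)^T · [...] = (2)·(0.2105) + (-1.6)·(-0.4211) = 1.0947.

Step 5 — scale by n: T² = 5 · 1.0947 = 5.4737.

T² ≈ 5.4737


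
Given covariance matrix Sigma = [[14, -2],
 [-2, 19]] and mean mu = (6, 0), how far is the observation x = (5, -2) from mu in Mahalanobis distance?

Step 1 — centre the observation: (x - mu) = (-1, -2).

Step 2 — invert Sigma. det(Sigma) = 14·19 - (-2)² = 262.
  Sigma^{-1} = (1/det) · [[d, -b], [-b, a]] = [[0.0725, 0.0076],
 [0.0076, 0.0534]].

Step 3 — form the quadratic (x - mu)^T · Sigma^{-1} · (x - mu):
  Sigma^{-1} · (x - mu) = (-0.0878, -0.1145).
  (x - mu)^T · [Sigma^{-1} · (x - mu)] = (-1)·(-0.0878) + (-2)·(-0.1145) = 0.3168.

Step 4 — take square root: d = √(0.3168) ≈ 0.5628.

d(x, mu) = √(0.3168) ≈ 0.5628


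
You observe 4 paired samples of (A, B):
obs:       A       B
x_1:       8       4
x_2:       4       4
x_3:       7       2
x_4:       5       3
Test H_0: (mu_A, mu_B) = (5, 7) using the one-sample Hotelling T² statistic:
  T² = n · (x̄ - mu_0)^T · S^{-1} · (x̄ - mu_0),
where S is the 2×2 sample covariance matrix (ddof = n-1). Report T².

Step 1 — sample mean vector:
  mean(A) = (8 + 4 + 7 + 5) / 4 = 24/4 = 6
  mean(B) = (4 + 4 + 2 + 3) / 4 = 13/4 = 3.25
  x̄ = (6, 3.25),  deviation x̄ - mu_0 = (6, 3.25) - (5, 7) = (1, -3.75).

Step 2 — sample covariance matrix, S[i,j] = (1/(n-1)) · Σ_k (x_{k,i} - mean_i) · (x_{k,j} - mean_j), divisor n-1 = 3:
  S[A,A] = ((2)·(2) + (-2)·(-2) + (1)·(1) + (-1)·(-1)) / 3 = 10/3 = 3.3333
  S[A,B] = ((2)·(0.75) + (-2)·(0.75) + (1)·(-1.25) + (-1)·(-0.25)) / 3 = -1/3 = -0.3333
  S[B,B] = ((0.75)·(0.75) + (0.75)·(0.75) + (-1.25)·(-1.25) + (-0.25)·(-0.25)) / 3 = 2.75/3 = 0.9167
  S = [[3.3333, -0.3333],
 [-0.3333, 0.9167]].

Step 3 — invert S. det(S) = 3.3333·0.9167 - (-0.3333)² = 2.9444.
  S^{-1} = (1/det) · [[d, -b], [-b, a]] = [[0.3113, 0.1132],
 [0.1132, 1.1321]].

Step 4 — quadratic form (x̄ - mu_0)^T · S^{-1} · (x̄ - mu_0):
  S^{-1} · (x̄ - mu_0) = (-0.1132, -4.1321),
  (x̄ - mu_0)^T · [...] = (1)·(-0.1132) + (-3.75)·(-4.1321) = 15.3821.

Step 5 — scale by n: T² = 4 · 15.3821 = 61.5283.

T² ≈ 61.5283


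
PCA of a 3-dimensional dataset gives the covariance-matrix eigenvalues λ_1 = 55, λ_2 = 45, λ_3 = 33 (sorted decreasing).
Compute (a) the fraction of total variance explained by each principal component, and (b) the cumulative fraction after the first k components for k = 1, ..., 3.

Step 1 — total variance = trace(Sigma) = Σ λ_i = 55 + 45 + 33 = 133.

Step 2 — fraction explained by component i = λ_i / Σ λ:
  PC1: 55/133 = 0.4135
  PC2: 45/133 = 0.3383
  PC3: 33/133 = 0.2481

Step 3 — cumulative fraction after k components = (λ_1 + ... + λ_k) / Σ λ:
  k = 1: 55/133 = 0.4135
  k = 2: (55 + 45)/133 = 100/133 = 0.7519
  k = 3: (55 + 45 + 33)/133 = 133/133 = 1

Summary (fraction, with percent):

explained: PC1 0.4135 (41.35%), PC2 0.3383 (33.83%), PC3 0.2481 (24.81%);  cumulative: 0.4135, 0.7519, 1


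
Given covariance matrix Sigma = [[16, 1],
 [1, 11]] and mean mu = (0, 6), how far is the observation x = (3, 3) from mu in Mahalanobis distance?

Step 1 — centre the observation: (x - mu) = (3, -3).

Step 2 — invert Sigma. det(Sigma) = 16·11 - (1)² = 175.
  Sigma^{-1} = (1/det) · [[d, -b], [-b, a]] = [[0.0629, -0.0057],
 [-0.0057, 0.0914]].

Step 3 — form the quadratic (x - mu)^T · Sigma^{-1} · (x - mu):
  Sigma^{-1} · (x - mu) = (0.2057, -0.2914).
  (x - mu)^T · [Sigma^{-1} · (x - mu)] = (3)·(0.2057) + (-3)·(-0.2914) = 1.4914.

Step 4 — take square root: d = √(1.4914) ≈ 1.2212.

d(x, mu) = √(1.4914) ≈ 1.2212


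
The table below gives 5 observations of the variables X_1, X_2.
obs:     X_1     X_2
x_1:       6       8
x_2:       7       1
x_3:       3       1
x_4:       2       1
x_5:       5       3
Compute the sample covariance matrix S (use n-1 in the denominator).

Step 1 — column means:
  mean(X_1) = (6 + 7 + 3 + 2 + 5) / 5 = 23/5 = 4.6
  mean(X_2) = (8 + 1 + 1 + 1 + 3) / 5 = 14/5 = 2.8

Step 2 — sample covariance S[i,j] = (1/(n-1)) · Σ_k (x_{k,i} - mean_i) · (x_{k,j} - mean_j), with n-1 = 4.
  S[X_1,X_1] = ((1.4)·(1.4) + (2.4)·(2.4) + (-1.6)·(-1.6) + (-2.6)·(-2.6) + (0.4)·(0.4)) / 4 = 17.2/4 = 4.3
  S[X_1,X_2] = ((1.4)·(5.2) + (2.4)·(-1.8) + (-1.6)·(-1.8) + (-2.6)·(-1.8) + (0.4)·(0.2)) / 4 = 10.6/4 = 2.65
  S[X_2,X_2] = ((5.2)·(5.2) + (-1.8)·(-1.8) + (-1.8)·(-1.8) + (-1.8)·(-1.8) + (0.2)·(0.2)) / 4 = 36.8/4 = 9.2

S is symmetric (S[j,i] = S[i,j]). Assembling:

S = [[4.3, 2.65],
 [2.65, 9.2]]


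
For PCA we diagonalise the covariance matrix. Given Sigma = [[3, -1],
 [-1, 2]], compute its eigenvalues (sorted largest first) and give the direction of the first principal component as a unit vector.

Step 1 — characteristic polynomial of 2×2 Sigma:
  det(Sigma - λI) = λ² - trace · λ + det = 0.
  trace = 3 + 2 = 5, det = 3·2 - (-1)² = 5.
Step 2 — discriminant:
  Δ = trace² - 4·det = 25 - 20 = 5.
Step 3 — eigenvalues:
  λ = (trace ± √Δ)/2 = (5 ± 2.2361)/2,
  λ_1 = 3.618,  λ_2 = 1.382.

Step 4 — unit eigenvector for λ_1: solve (Sigma - λ_1 I)v = 0. First row:
  (3 - 3.618)·v_x + (-1)·v_y = 0, i.e. (-0.618)·v_x + (-1)·v_y = 0,
  so v ∝ (b, λ_1 - a) = (-1, 0.618); multiply by -1 so the first entry is positive: u = (1, -0.618).
  ||u|| = √((1)² + (-0.618)²) = √(1.382) ≈ 1.1756,
  v_1 = u/||u|| ≈ (0.8507, -0.5257) (||v_1|| = 1).

λ_1 = 3.618,  λ_2 = 1.382;  v_1 ≈ (0.8507, -0.5257)


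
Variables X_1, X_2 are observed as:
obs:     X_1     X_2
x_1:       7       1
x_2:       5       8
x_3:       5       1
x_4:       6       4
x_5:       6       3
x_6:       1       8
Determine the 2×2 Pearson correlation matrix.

Step 1 — column means:
  mean(X_1) = (7 + 5 + 5 + 6 + 6 + 1) / 6 = 30/6 = 5
  mean(X_2) = (1 + 8 + 1 + 4 + 3 + 8) / 6 = 25/6 = 4.1667

Step 2 — sample variances and covariances s[i,j] = (1/(n-1)) · Σ_k (x_{k,i} - mean_i) · (x_{k,j} - mean_j), with n-1 = 5:
  s[X_1,X_1] = ((2)·(2) + (0)·(0) + (0)·(0) + (1)·(1) + (1)·(1) + (-4)·(-4)) / 5 = 22/5 = 4.4
  s[X_1,X_2] = ((2)·(-3.1667) + (0)·(3.8333) + (0)·(-3.1667) + (1)·(-0.1667) + (1)·(-1.1667) + (-4)·(3.8333)) / 5 = -23/5 = -4.6
  s[X_2,X_2] = ((-3.1667)·(-3.1667) + (3.8333)·(3.8333) + (-3.1667)·(-3.1667) + (-0.1667)·(-0.1667) + (-1.1667)·(-1.1667) + (3.8333)·(3.8333)) / 5 = 50.8333/5 = 10.1667
  Sample standard deviations s_i = √(s[i,i]):
  s(X_1) = √(4.4) = 2.0976
  s(X_2) = √(10.1667) = 3.1885

Step 3 — r_{ij} = s_{ij} / (s_i · s_j):
  r[X_1,X_1] = 1 (diagonal).
  r[X_1,X_2] = -4.6 / (2.0976 · 3.1885) = -4.6 / 6.6883 = -0.6878
  r[X_2,X_2] = 1 (diagonal).

R is symmetric with unit diagonal. Assembling:

R = [[1, -0.6878],
 [-0.6878, 1]]


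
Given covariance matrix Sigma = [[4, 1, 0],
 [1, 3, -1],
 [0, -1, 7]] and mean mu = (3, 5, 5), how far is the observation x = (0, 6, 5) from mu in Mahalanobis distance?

Step 1 — centre the observation: (x - mu) = (-3, 1, 0).

Step 2 — invert Sigma (cofactor / det for 3×3, or solve directly):
  Sigma^{-1} = [[0.274, -0.0959, -0.0137],
 [-0.0959, 0.3836, 0.0548],
 [-0.0137, 0.0548, 0.1507]].

Step 3 — form the quadratic (x - mu)^T · Sigma^{-1} · (x - mu):
  Sigma^{-1} · (x - mu) = (-0.9178, 0.6712, 0.0959).
  (x - mu)^T · [Sigma^{-1} · (x - mu)] = (-3)·(-0.9178) + (1)·(0.6712) + (0)·(0.0959) = 3.4247.

Step 4 — take square root: d = √(3.4247) ≈ 1.8506.

d(x, mu) = √(3.4247) ≈ 1.8506


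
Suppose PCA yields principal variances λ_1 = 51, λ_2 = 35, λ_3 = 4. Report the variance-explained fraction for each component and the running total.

Step 1 — total variance = trace(Sigma) = Σ λ_i = 51 + 35 + 4 = 90.

Step 2 — fraction explained by component i = λ_i / Σ λ:
  PC1: 51/90 = 0.5667
  PC2: 35/90 = 0.3889
  PC3: 4/90 = 0.0444

Step 3 — cumulative fraction after k components = (λ_1 + ... + λ_k) / Σ λ:
  k = 1: 51/90 = 0.5667
  k = 2: (51 + 35)/90 = 86/90 = 0.9556
  k = 3: (51 + 35 + 4)/90 = 90/90 = 1

Summary (fraction, with percent):

explained: PC1 0.5667 (56.67%), PC2 0.3889 (38.89%), PC3 0.0444 (4.44%);  cumulative: 0.5667, 0.9556, 1


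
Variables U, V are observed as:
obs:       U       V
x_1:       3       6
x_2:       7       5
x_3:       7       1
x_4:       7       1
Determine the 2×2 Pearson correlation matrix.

Step 1 — column means:
  mean(U) = (3 + 7 + 7 + 7) / 4 = 24/4 = 6
  mean(V) = (6 + 5 + 1 + 1) / 4 = 13/4 = 3.25

Step 2 — sample variances and covariances s[i,j] = (1/(n-1)) · Σ_k (x_{k,i} - mean_i) · (x_{k,j} - mean_j), with n-1 = 3:
  s[U,U] = ((-3)·(-3) + (1)·(1) + (1)·(1) + (1)·(1)) / 3 = 12/3 = 4
  s[U,V] = ((-3)·(2.75) + (1)·(1.75) + (1)·(-2.25) + (1)·(-2.25)) / 3 = -11/3 = -3.6667
  s[V,V] = ((2.75)·(2.75) + (1.75)·(1.75) + (-2.25)·(-2.25) + (-2.25)·(-2.25)) / 3 = 20.75/3 = 6.9167
  Sample standard deviations s_i = √(s[i,i]):
  s(U) = √(4) = 2
  s(V) = √(6.9167) = 2.63

Step 3 — r_{ij} = s_{ij} / (s_i · s_j):
  r[U,U] = 1 (diagonal).
  r[U,V] = -3.6667 / (2 · 2.63) = -3.6667 / 5.2599 = -0.6971
  r[V,V] = 1 (diagonal).

R is symmetric with unit diagonal. Assembling:

R = [[1, -0.6971],
 [-0.6971, 1]]


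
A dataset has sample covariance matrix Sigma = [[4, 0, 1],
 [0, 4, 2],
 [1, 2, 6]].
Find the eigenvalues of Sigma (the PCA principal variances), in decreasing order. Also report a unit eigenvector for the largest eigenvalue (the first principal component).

Step 1 — characteristic polynomial p(λ) = det(λI - Sigma) = λ³ - tr·λ² + c_1·λ - det, where tr = trace, c_1 = sum of the principal 2×2 minors, det = det(Sigma):
  tr = 4 + 4 + 6 = 14,
  c_1 = (4·4 - (0)²) + (4·6 - (1)²) + (4·6 - (2)²) = 16 + 23 + 20 = 59,
  det = 4·(4·6 - (2)²) - (0)·((0)·6 - (2)·(1)) + (1)·((0)·(2) - 4·(1)) = 4·(20) - (0)·(-2) + (1)·(-4) = 76.
  So p(λ) = λ³ - 14λ² + 59λ - 76.
Step 2 — look for an integer root (rational root theorem: any rational root is an integer divisor of 76). Testing λ = 4:
  p(4) = 64 - 224 + 236 - 76 = 0  ✓
  Dividing out (λ - 4): p(λ) = (λ - 4)(λ² - 10λ + 19).
Step 3 — remaining eigenvalues from the quadratic λ² - 10λ + 19 = 0:
  Δ = 10² - 4·19 = 100 - 76 = 24,  λ = (10 ± √24)/2 = (10 ± 4.899)/2 ≈ 7.4495 or 2.5505.
  Sorted: λ_1 = 7.4495,  λ_2 = 4,  λ_3 = 2.5505  (check: sum = 14 = tr ✓).

Step 4 — unit eigenvector for λ_1 ≈ 7.4495: v spans the null space of (Sigma - λ_1 I), whose rows are
  r_1 = (-3.4495, 0, 1),  r_2 = (0, -3.4495, 2),  r_3 = (1, 2, -1.4495).
  v is orthogonal to every row, so take v ∝ r_1 × r_2 = ((0)·(2) - (1)·(-3.4495), (1)·(0) - (-3.4495)·(2), (-3.4495)·(-3.4495) - (0)·(0)) ≈ (3.4495, 6.899, 11.899).
  Let u = (3.4495, 6.899, 11.899).
  ||u|| = √((3.4495)² + (6.899)² + (11.899)²) = √(201.0806) ≈ 14.1803,  v_1 = u/||u|| ≈ (0.2433, 0.4865, 0.8391) (||v_1|| = 1).

λ_1 = 7.4495,  λ_2 = 4,  λ_3 = 2.5505;  v_1 ≈ (0.2433, 0.4865, 0.8391)


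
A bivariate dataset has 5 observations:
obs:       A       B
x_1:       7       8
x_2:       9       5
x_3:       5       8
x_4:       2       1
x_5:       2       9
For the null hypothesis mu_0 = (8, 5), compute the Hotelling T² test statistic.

Step 1 — sample mean vector:
  mean(A) = (7 + 9 + 5 + 2 + 2) / 5 = 25/5 = 5
  mean(B) = (8 + 5 + 8 + 1 + 9) / 5 = 31/5 = 6.2
  x̄ = (5, 6.2),  deviation x̄ - mu_0 = (5, 6.2) - (8, 5) = (-3, 1.2).

Step 2 — sample covariance matrix, S[i,j] = (1/(n-1)) · Σ_k (x_{k,i} - mean_i) · (x_{k,j} - mean_j), divisor n-1 = 4:
  S[A,A] = ((2)·(2) + (4)·(4) + (0)·(0) + (-3)·(-3) + (-3)·(-3)) / 4 = 38/4 = 9.5
  S[A,B] = ((2)·(1.8) + (4)·(-1.2) + (0)·(1.8) + (-3)·(-5.2) + (-3)·(2.8)) / 4 = 6/4 = 1.5
  S[B,B] = ((1.8)·(1.8) + (-1.2)·(-1.2) + (1.8)·(1.8) + (-5.2)·(-5.2) + (2.8)·(2.8)) / 4 = 42.8/4 = 10.7
  S = [[9.5, 1.5],
 [1.5, 10.7]].

Step 3 — invert S. det(S) = 9.5·10.7 - (1.5)² = 99.4.
  S^{-1} = (1/det) · [[d, -b], [-b, a]] = [[0.1076, -0.0151],
 [-0.0151, 0.0956]].

Step 4 — quadratic form (x̄ - mu_0)^T · S^{-1} · (x̄ - mu_0):
  S^{-1} · (x̄ - mu_0) = (-0.341, 0.16),
  (x̄ - mu_0)^T · [...] = (-3)·(-0.341) + (1.2)·(0.16) = 1.2151.

Step 5 — scale by n: T² = 5 · 1.2151 = 6.0755.

T² ≈ 6.0755


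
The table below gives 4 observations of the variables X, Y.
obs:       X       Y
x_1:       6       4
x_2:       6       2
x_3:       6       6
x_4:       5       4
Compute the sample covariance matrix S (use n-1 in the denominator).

Step 1 — column means:
  mean(X) = (6 + 6 + 6 + 5) / 4 = 23/4 = 5.75
  mean(Y) = (4 + 2 + 6 + 4) / 4 = 16/4 = 4

Step 2 — sample covariance S[i,j] = (1/(n-1)) · Σ_k (x_{k,i} - mean_i) · (x_{k,j} - mean_j), with n-1 = 3.
  S[X,X] = ((0.25)·(0.25) + (0.25)·(0.25) + (0.25)·(0.25) + (-0.75)·(-0.75)) / 3 = 0.75/3 = 0.25
  S[X,Y] = ((0.25)·(0) + (0.25)·(-2) + (0.25)·(2) + (-0.75)·(0)) / 3 = 0/3 = 0
  S[Y,Y] = ((0)·(0) + (-2)·(-2) + (2)·(2) + (0)·(0)) / 3 = 8/3 = 2.6667

S is symmetric (S[j,i] = S[i,j]). Assembling:

S = [[0.25, 0],
 [0, 2.6667]]


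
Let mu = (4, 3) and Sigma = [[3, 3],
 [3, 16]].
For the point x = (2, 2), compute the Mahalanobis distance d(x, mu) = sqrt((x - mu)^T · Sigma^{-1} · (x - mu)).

Step 1 — centre the observation: (x - mu) = (-2, -1).

Step 2 — invert Sigma. det(Sigma) = 3·16 - (3)² = 39.
  Sigma^{-1} = (1/det) · [[d, -b], [-b, a]] = [[0.4103, -0.0769],
 [-0.0769, 0.0769]].

Step 3 — form the quadratic (x - mu)^T · Sigma^{-1} · (x - mu):
  Sigma^{-1} · (x - mu) = (-0.7436, 0.0769).
  (x - mu)^T · [Sigma^{-1} · (x - mu)] = (-2)·(-0.7436) + (-1)·(0.0769) = 1.4103.

Step 4 — take square root: d = √(1.4103) ≈ 1.1875.

d(x, mu) = √(1.4103) ≈ 1.1875


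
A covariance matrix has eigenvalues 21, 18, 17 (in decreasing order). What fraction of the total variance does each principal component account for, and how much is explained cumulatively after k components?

Step 1 — total variance = trace(Sigma) = Σ λ_i = 21 + 18 + 17 = 56.

Step 2 — fraction explained by component i = λ_i / Σ λ:
  PC1: 21/56 = 0.375
  PC2: 18/56 = 0.3214
  PC3: 17/56 = 0.3036

Step 3 — cumulative fraction after k components = (λ_1 + ... + λ_k) / Σ λ:
  k = 1: 21/56 = 0.375
  k = 2: (21 + 18)/56 = 39/56 = 0.6964
  k = 3: (21 + 18 + 17)/56 = 56/56 = 1

Summary (fraction, with percent):

explained: PC1 0.375 (37.5%), PC2 0.3214 (32.14%), PC3 0.3036 (30.36%);  cumulative: 0.375, 0.6964, 1


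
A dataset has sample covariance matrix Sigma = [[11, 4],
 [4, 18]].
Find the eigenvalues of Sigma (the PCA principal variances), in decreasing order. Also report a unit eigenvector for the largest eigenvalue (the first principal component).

Step 1 — characteristic polynomial of 2×2 Sigma:
  det(Sigma - λI) = λ² - trace · λ + det = 0.
  trace = 11 + 18 = 29, det = 11·18 - (4)² = 182.
Step 2 — discriminant:
  Δ = trace² - 4·det = 841 - 728 = 113.
Step 3 — eigenvalues:
  λ = (trace ± √Δ)/2 = (29 ± 10.6301)/2,
  λ_1 = 19.8151,  λ_2 = 9.1849.

Step 4 — unit eigenvector for λ_1: solve (Sigma - λ_1 I)v = 0. First row:
  (11 - 19.8151)·v_x + (4)·v_y = 0, i.e. (-8.8151)·v_x + (4)·v_y = 0,
  so v ∝ (b, λ_1 - a) = (4, 8.8151) = u.
  ||u|| = √((4)² + (8.8151)²) = √(93.7055) ≈ 9.6802,
  v_1 = u/||u|| ≈ (0.4132, 0.9106) (||v_1|| = 1).

λ_1 = 19.8151,  λ_2 = 9.1849;  v_1 ≈ (0.4132, 0.9106)


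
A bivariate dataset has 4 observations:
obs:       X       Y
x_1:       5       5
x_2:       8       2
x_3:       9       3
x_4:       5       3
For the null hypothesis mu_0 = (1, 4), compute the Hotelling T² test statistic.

Step 1 — sample mean vector:
  mean(X) = (5 + 8 + 9 + 5) / 4 = 27/4 = 6.75
  mean(Y) = (5 + 2 + 3 + 3) / 4 = 13/4 = 3.25
  x̄ = (6.75, 3.25),  deviation x̄ - mu_0 = (6.75, 3.25) - (1, 4) = (5.75, -0.75).

Step 2 — sample covariance matrix, S[i,j] = (1/(n-1)) · Σ_k (x_{k,i} - mean_i) · (x_{k,j} - mean_j), divisor n-1 = 3:
  S[X,X] = ((-1.75)·(-1.75) + (1.25)·(1.25) + (2.25)·(2.25) + (-1.75)·(-1.75)) / 3 = 12.75/3 = 4.25
  S[X,Y] = ((-1.75)·(1.75) + (1.25)·(-1.25) + (2.25)·(-0.25) + (-1.75)·(-0.25)) / 3 = -4.75/3 = -1.5833
  S[Y,Y] = ((1.75)·(1.75) + (-1.25)·(-1.25) + (-0.25)·(-0.25) + (-0.25)·(-0.25)) / 3 = 4.75/3 = 1.5833
  S = [[4.25, -1.5833],
 [-1.5833, 1.5833]].

Step 3 — invert S. det(S) = 4.25·1.5833 - (-1.5833)² = 4.2222.
  S^{-1} = (1/det) · [[d, -b], [-b, a]] = [[0.375, 0.375],
 [0.375, 1.0066]].

Step 4 — quadratic form (x̄ - mu_0)^T · S^{-1} · (x̄ - mu_0):
  S^{-1} · (x̄ - mu_0) = (1.875, 1.4013),
  (x̄ - mu_0)^T · [...] = (5.75)·(1.875) + (-0.75)·(1.4013) = 9.7303.

Step 5 — scale by n: T² = 4 · 9.7303 = 38.9211.

T² ≈ 38.9211


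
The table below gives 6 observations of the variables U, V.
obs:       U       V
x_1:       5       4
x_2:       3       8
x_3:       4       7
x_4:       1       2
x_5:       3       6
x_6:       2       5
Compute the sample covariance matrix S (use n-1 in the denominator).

Step 1 — column means:
  mean(U) = (5 + 3 + 4 + 1 + 3 + 2) / 6 = 18/6 = 3
  mean(V) = (4 + 8 + 7 + 2 + 6 + 5) / 6 = 32/6 = 5.3333

Step 2 — sample covariance S[i,j] = (1/(n-1)) · Σ_k (x_{k,i} - mean_i) · (x_{k,j} - mean_j), with n-1 = 5.
  S[U,U] = ((2)·(2) + (0)·(0) + (1)·(1) + (-2)·(-2) + (0)·(0) + (-1)·(-1)) / 5 = 10/5 = 2
  S[U,V] = ((2)·(-1.3333) + (0)·(2.6667) + (1)·(1.6667) + (-2)·(-3.3333) + (0)·(0.6667) + (-1)·(-0.3333)) / 5 = 6/5 = 1.2
  S[V,V] = ((-1.3333)·(-1.3333) + (2.6667)·(2.6667) + (1.6667)·(1.6667) + (-3.3333)·(-3.3333) + (0.6667)·(0.6667) + (-0.3333)·(-0.3333)) / 5 = 23.3333/5 = 4.6667

S is symmetric (S[j,i] = S[i,j]). Assembling:

S = [[2, 1.2],
 [1.2, 4.6667]]


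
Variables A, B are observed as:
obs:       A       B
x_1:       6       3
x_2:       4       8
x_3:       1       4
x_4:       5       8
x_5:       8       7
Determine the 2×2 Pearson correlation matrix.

Step 1 — column means:
  mean(A) = (6 + 4 + 1 + 5 + 8) / 5 = 24/5 = 4.8
  mean(B) = (3 + 8 + 4 + 8 + 7) / 5 = 30/5 = 6

Step 2 — sample variances and covariances s[i,j] = (1/(n-1)) · Σ_k (x_{k,i} - mean_i) · (x_{k,j} - mean_j), with n-1 = 4:
  s[A,A] = ((1.2)·(1.2) + (-0.8)·(-0.8) + (-3.8)·(-3.8) + (0.2)·(0.2) + (3.2)·(3.2)) / 4 = 26.8/4 = 6.7
  s[A,B] = ((1.2)·(-3) + (-0.8)·(2) + (-3.8)·(-2) + (0.2)·(2) + (3.2)·(1)) / 4 = 6/4 = 1.5
  s[B,B] = ((-3)·(-3) + (2)·(2) + (-2)·(-2) + (2)·(2) + (1)·(1)) / 4 = 22/4 = 5.5
  Sample standard deviations s_i = √(s[i,i]):
  s(A) = √(6.7) = 2.5884
  s(B) = √(5.5) = 2.3452

Step 3 — r_{ij} = s_{ij} / (s_i · s_j):
  r[A,A] = 1 (diagonal).
  r[A,B] = 1.5 / (2.5884 · 2.3452) = 1.5 / 6.0704 = 0.2471
  r[B,B] = 1 (diagonal).

R is symmetric with unit diagonal. Assembling:

R = [[1, 0.2471],
 [0.2471, 1]]


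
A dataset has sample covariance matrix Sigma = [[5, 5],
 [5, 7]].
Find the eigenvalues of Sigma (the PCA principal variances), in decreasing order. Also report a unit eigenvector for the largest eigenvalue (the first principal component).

Step 1 — characteristic polynomial of 2×2 Sigma:
  det(Sigma - λI) = λ² - trace · λ + det = 0.
  trace = 5 + 7 = 12, det = 5·7 - (5)² = 10.
Step 2 — discriminant:
  Δ = trace² - 4·det = 144 - 40 = 104.
Step 3 — eigenvalues:
  λ = (trace ± √Δ)/2 = (12 ± 10.198)/2,
  λ_1 = 11.099,  λ_2 = 0.901.

Step 4 — unit eigenvector for λ_1: solve (Sigma - λ_1 I)v = 0. First row:
  (5 - 11.099)·v_x + (5)·v_y = 0, i.e. (-6.099)·v_x + (5)·v_y = 0,
  so v ∝ (b, λ_1 - a) = (5, 6.099) = u.
  ||u|| = √((5)² + (6.099)²) = √(62.198) ≈ 7.8866,
  v_1 = u/||u|| ≈ (0.634, 0.7733) (||v_1|| = 1).

λ_1 = 11.099,  λ_2 = 0.901;  v_1 ≈ (0.634, 0.7733)


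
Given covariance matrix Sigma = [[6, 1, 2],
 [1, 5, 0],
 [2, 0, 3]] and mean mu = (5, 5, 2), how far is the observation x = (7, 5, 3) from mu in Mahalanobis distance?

Step 1 — centre the observation: (x - mu) = (2, 0, 1).

Step 2 — invert Sigma (cofactor / det for 3×3, or solve directly):
  Sigma^{-1} = [[0.2239, -0.0448, -0.1493],
 [-0.0448, 0.209, 0.0299],
 [-0.1493, 0.0299, 0.4328]].

Step 3 — form the quadratic (x - mu)^T · Sigma^{-1} · (x - mu):
  Sigma^{-1} · (x - mu) = (0.2985, -0.0597, 0.1343).
  (x - mu)^T · [Sigma^{-1} · (x - mu)] = (2)·(0.2985) + (0)·(-0.0597) + (1)·(0.1343) = 0.7313.

Step 4 — take square root: d = √(0.7313) ≈ 0.8552.

d(x, mu) = √(0.7313) ≈ 0.8552


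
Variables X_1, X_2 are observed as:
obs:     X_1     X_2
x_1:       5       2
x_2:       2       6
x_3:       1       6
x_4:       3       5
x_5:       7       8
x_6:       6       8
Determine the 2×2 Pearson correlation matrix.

Step 1 — column means:
  mean(X_1) = (5 + 2 + 1 + 3 + 7 + 6) / 6 = 24/6 = 4
  mean(X_2) = (2 + 6 + 6 + 5 + 8 + 8) / 6 = 35/6 = 5.8333

Step 2 — sample variances and covariances s[i,j] = (1/(n-1)) · Σ_k (x_{k,i} - mean_i) · (x_{k,j} - mean_j), with n-1 = 5:
  s[X_1,X_1] = ((1)·(1) + (-2)·(-2) + (-3)·(-3) + (-1)·(-1) + (3)·(3) + (2)·(2)) / 5 = 28/5 = 5.6
  s[X_1,X_2] = ((1)·(-3.8333) + (-2)·(0.1667) + (-3)·(0.1667) + (-1)·(-0.8333) + (3)·(2.1667) + (2)·(2.1667)) / 5 = 7/5 = 1.4
  s[X_2,X_2] = ((-3.8333)·(-3.8333) + (0.1667)·(0.1667) + (0.1667)·(0.1667) + (-0.8333)·(-0.8333) + (2.1667)·(2.1667) + (2.1667)·(2.1667)) / 5 = 24.8333/5 = 4.9667
  Sample standard deviations s_i = √(s[i,i]):
  s(X_1) = √(5.6) = 2.3664
  s(X_2) = √(4.9667) = 2.2286

Step 3 — r_{ij} = s_{ij} / (s_i · s_j):
  r[X_1,X_1] = 1 (diagonal).
  r[X_1,X_2] = 1.4 / (2.3664 · 2.2286) = 1.4 / 5.2738 = 0.2655
  r[X_2,X_2] = 1 (diagonal).

R is symmetric with unit diagonal. Assembling:

R = [[1, 0.2655],
 [0.2655, 1]]


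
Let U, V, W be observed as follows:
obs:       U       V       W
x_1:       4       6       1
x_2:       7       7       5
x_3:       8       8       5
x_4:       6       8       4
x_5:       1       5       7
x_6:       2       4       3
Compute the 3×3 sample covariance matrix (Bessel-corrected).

Step 1 — column means:
  mean(U) = (4 + 7 + 8 + 6 + 1 + 2) / 6 = 28/6 = 4.6667
  mean(V) = (6 + 7 + 8 + 8 + 5 + 4) / 6 = 38/6 = 6.3333
  mean(W) = (1 + 5 + 5 + 4 + 7 + 3) / 6 = 25/6 = 4.1667

Step 2 — sample covariance S[i,j] = (1/(n-1)) · Σ_k (x_{k,i} - mean_i) · (x_{k,j} - mean_j), with n-1 = 5.
  S[U,U] = ((-0.6667)·(-0.6667) + (2.3333)·(2.3333) + (3.3333)·(3.3333) + (1.3333)·(1.3333) + (-3.6667)·(-3.6667) + (-2.6667)·(-2.6667)) / 5 = 39.3333/5 = 7.8667
  S[U,V] = ((-0.6667)·(-0.3333) + (2.3333)·(0.6667) + (3.3333)·(1.6667) + (1.3333)·(1.6667) + (-3.6667)·(-1.3333) + (-2.6667)·(-2.3333)) / 5 = 20.6667/5 = 4.1333
  S[U,W] = ((-0.6667)·(-3.1667) + (2.3333)·(0.8333) + (3.3333)·(0.8333) + (1.3333)·(-0.1667) + (-3.6667)·(2.8333) + (-2.6667)·(-1.1667)) / 5 = -0.6667/5 = -0.1333
  S[V,V] = ((-0.3333)·(-0.3333) + (0.6667)·(0.6667) + (1.6667)·(1.6667) + (1.6667)·(1.6667) + (-1.3333)·(-1.3333) + (-2.3333)·(-2.3333)) / 5 = 13.3333/5 = 2.6667
  S[V,W] = ((-0.3333)·(-3.1667) + (0.6667)·(0.8333) + (1.6667)·(0.8333) + (1.6667)·(-0.1667) + (-1.3333)·(2.8333) + (-2.3333)·(-1.1667)) / 5 = 1.6667/5 = 0.3333
  S[W,W] = ((-3.1667)·(-3.1667) + (0.8333)·(0.8333) + (0.8333)·(0.8333) + (-0.1667)·(-0.1667) + (2.8333)·(2.8333) + (-1.1667)·(-1.1667)) / 5 = 20.8333/5 = 4.1667

S is symmetric (S[j,i] = S[i,j]). Assembling:

S = [[7.8667, 4.1333, -0.1333],
 [4.1333, 2.6667, 0.3333],
 [-0.1333, 0.3333, 4.1667]]


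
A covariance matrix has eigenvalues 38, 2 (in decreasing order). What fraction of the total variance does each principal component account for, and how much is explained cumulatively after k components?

Step 1 — total variance = trace(Sigma) = Σ λ_i = 38 + 2 = 40.

Step 2 — fraction explained by component i = λ_i / Σ λ:
  PC1: 38/40 = 0.95
  PC2: 2/40 = 0.05

Step 3 — cumulative fraction after k components = (λ_1 + ... + λ_k) / Σ λ:
  k = 1: 38/40 = 0.95
  k = 2: (38 + 2)/40 = 40/40 = 1

Summary (fraction, with percent):

explained: PC1 0.95 (95%), PC2 0.05 (5%);  cumulative: 0.95, 1


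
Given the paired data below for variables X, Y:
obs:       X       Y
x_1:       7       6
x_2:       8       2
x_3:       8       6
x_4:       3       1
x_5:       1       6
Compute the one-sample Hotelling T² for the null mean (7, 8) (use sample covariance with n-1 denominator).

Step 1 — sample mean vector:
  mean(X) = (7 + 8 + 8 + 3 + 1) / 5 = 27/5 = 5.4
  mean(Y) = (6 + 2 + 6 + 1 + 6) / 5 = 21/5 = 4.2
  x̄ = (5.4, 4.2),  deviation x̄ - mu_0 = (5.4, 4.2) - (7, 8) = (-1.6, -3.8).

Step 2 — sample covariance matrix, S[i,j] = (1/(n-1)) · Σ_k (x_{k,i} - mean_i) · (x_{k,j} - mean_j), divisor n-1 = 4:
  S[X,X] = ((1.6)·(1.6) + (2.6)·(2.6) + (2.6)·(2.6) + (-2.4)·(-2.4) + (-4.4)·(-4.4)) / 4 = 41.2/4 = 10.3
  S[X,Y] = ((1.6)·(1.8) + (2.6)·(-2.2) + (2.6)·(1.8) + (-2.4)·(-3.2) + (-4.4)·(1.8)) / 4 = 1.6/4 = 0.4
  S[Y,Y] = ((1.8)·(1.8) + (-2.2)·(-2.2) + (1.8)·(1.8) + (-3.2)·(-3.2) + (1.8)·(1.8)) / 4 = 24.8/4 = 6.2
  S = [[10.3, 0.4],
 [0.4, 6.2]].

Step 3 — invert S. det(S) = 10.3·6.2 - (0.4)² = 63.7.
  S^{-1} = (1/det) · [[d, -b], [-b, a]] = [[0.0973, -0.0063],
 [-0.0063, 0.1617]].

Step 4 — quadratic form (x̄ - mu_0)^T · S^{-1} · (x̄ - mu_0):
  S^{-1} · (x̄ - mu_0) = (-0.1319, -0.6044),
  (x̄ - mu_0)^T · [...] = (-1.6)·(-0.1319) + (-3.8)·(-0.6044) = 2.5077.

Step 5 — scale by n: T² = 5 · 2.5077 = 12.5385.

T² ≈ 12.5385


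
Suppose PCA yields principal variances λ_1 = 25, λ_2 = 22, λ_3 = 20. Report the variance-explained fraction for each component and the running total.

Step 1 — total variance = trace(Sigma) = Σ λ_i = 25 + 22 + 20 = 67.

Step 2 — fraction explained by component i = λ_i / Σ λ:
  PC1: 25/67 = 0.3731
  PC2: 22/67 = 0.3284
  PC3: 20/67 = 0.2985

Step 3 — cumulative fraction after k components = (λ_1 + ... + λ_k) / Σ λ:
  k = 1: 25/67 = 0.3731
  k = 2: (25 + 22)/67 = 47/67 = 0.7015
  k = 3: (25 + 22 + 20)/67 = 67/67 = 1

Summary (fraction, with percent):

explained: PC1 0.3731 (37.31%), PC2 0.3284 (32.84%), PC3 0.2985 (29.85%);  cumulative: 0.3731, 0.7015, 1


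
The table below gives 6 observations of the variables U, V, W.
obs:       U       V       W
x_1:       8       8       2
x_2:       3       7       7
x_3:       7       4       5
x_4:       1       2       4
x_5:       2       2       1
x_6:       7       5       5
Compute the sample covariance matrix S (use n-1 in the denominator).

Step 1 — column means:
  mean(U) = (8 + 3 + 7 + 1 + 2 + 7) / 6 = 28/6 = 4.6667
  mean(V) = (8 + 7 + 4 + 2 + 2 + 5) / 6 = 28/6 = 4.6667
  mean(W) = (2 + 7 + 5 + 4 + 1 + 5) / 6 = 24/6 = 4

Step 2 — sample covariance S[i,j] = (1/(n-1)) · Σ_k (x_{k,i} - mean_i) · (x_{k,j} - mean_j), with n-1 = 5.
  S[U,U] = ((3.3333)·(3.3333) + (-1.6667)·(-1.6667) + (2.3333)·(2.3333) + (-3.6667)·(-3.6667) + (-2.6667)·(-2.6667) + (2.3333)·(2.3333)) / 5 = 45.3333/5 = 9.0667
  S[U,V] = ((3.3333)·(3.3333) + (-1.6667)·(2.3333) + (2.3333)·(-0.6667) + (-3.6667)·(-2.6667) + (-2.6667)·(-2.6667) + (2.3333)·(0.3333)) / 5 = 23.3333/5 = 4.6667
  S[U,W] = ((3.3333)·(-2) + (-1.6667)·(3) + (2.3333)·(1) + (-3.6667)·(0) + (-2.6667)·(-3) + (2.3333)·(1)) / 5 = 1/5 = 0.2
  S[V,V] = ((3.3333)·(3.3333) + (2.3333)·(2.3333) + (-0.6667)·(-0.6667) + (-2.6667)·(-2.6667) + (-2.6667)·(-2.6667) + (0.3333)·(0.3333)) / 5 = 31.3333/5 = 6.2667
  S[V,W] = ((3.3333)·(-2) + (2.3333)·(3) + (-0.6667)·(1) + (-2.6667)·(0) + (-2.6667)·(-3) + (0.3333)·(1)) / 5 = 8/5 = 1.6
  S[W,W] = ((-2)·(-2) + (3)·(3) + (1)·(1) + (0)·(0) + (-3)·(-3) + (1)·(1)) / 5 = 24/5 = 4.8

S is symmetric (S[j,i] = S[i,j]). Assembling:

S = [[9.0667, 4.6667, 0.2],
 [4.6667, 6.2667, 1.6],
 [0.2, 1.6, 4.8]]


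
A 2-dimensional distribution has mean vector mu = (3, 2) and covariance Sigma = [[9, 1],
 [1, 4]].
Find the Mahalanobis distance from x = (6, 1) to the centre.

Step 1 — centre the observation: (x - mu) = (3, -1).

Step 2 — invert Sigma. det(Sigma) = 9·4 - (1)² = 35.
  Sigma^{-1} = (1/det) · [[d, -b], [-b, a]] = [[0.1143, -0.0286],
 [-0.0286, 0.2571]].

Step 3 — form the quadratic (x - mu)^T · Sigma^{-1} · (x - mu):
  Sigma^{-1} · (x - mu) = (0.3714, -0.3429).
  (x - mu)^T · [Sigma^{-1} · (x - mu)] = (3)·(0.3714) + (-1)·(-0.3429) = 1.4571.

Step 4 — take square root: d = √(1.4571) ≈ 1.2071.

d(x, mu) = √(1.4571) ≈ 1.2071


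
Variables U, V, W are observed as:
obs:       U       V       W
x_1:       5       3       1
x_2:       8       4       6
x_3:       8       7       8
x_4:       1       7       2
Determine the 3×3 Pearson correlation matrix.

Step 1 — column means:
  mean(U) = (5 + 8 + 8 + 1) / 4 = 22/4 = 5.5
  mean(V) = (3 + 4 + 7 + 7) / 4 = 21/4 = 5.25
  mean(W) = (1 + 6 + 8 + 2) / 4 = 17/4 = 4.25

Step 2 — sample variances and covariances s[i,j] = (1/(n-1)) · Σ_k (x_{k,i} - mean_i) · (x_{k,j} - mean_j), with n-1 = 3:
  s[U,U] = ((-0.5)·(-0.5) + (2.5)·(2.5) + (2.5)·(2.5) + (-4.5)·(-4.5)) / 3 = 33/3 = 11
  s[U,V] = ((-0.5)·(-2.25) + (2.5)·(-1.25) + (2.5)·(1.75) + (-4.5)·(1.75)) / 3 = -5.5/3 = -1.8333
  s[U,W] = ((-0.5)·(-3.25) + (2.5)·(1.75) + (2.5)·(3.75) + (-4.5)·(-2.25)) / 3 = 25.5/3 = 8.5
  s[V,V] = ((-2.25)·(-2.25) + (-1.25)·(-1.25) + (1.75)·(1.75) + (1.75)·(1.75)) / 3 = 12.75/3 = 4.25
  s[V,W] = ((-2.25)·(-3.25) + (-1.25)·(1.75) + (1.75)·(3.75) + (1.75)·(-2.25)) / 3 = 7.75/3 = 2.5833
  s[W,W] = ((-3.25)·(-3.25) + (1.75)·(1.75) + (3.75)·(3.75) + (-2.25)·(-2.25)) / 3 = 32.75/3 = 10.9167
  Sample standard deviations s_i = √(s[i,i]):
  s(U) = √(11) = 3.3166
  s(V) = √(4.25) = 2.0616
  s(W) = √(10.9167) = 3.304

Step 3 — r_{ij} = s_{ij} / (s_i · s_j):
  r[U,U] = 1 (diagonal).
  r[U,V] = -1.8333 / (3.3166 · 2.0616) = -1.8333 / 6.8374 = -0.2681
  r[U,W] = 8.5 / (3.3166 · 3.304) = 8.5 / 10.9583 = 0.7757
  r[V,V] = 1 (diagonal).
  r[V,W] = 2.5833 / (2.0616 · 3.304) = 2.5833 / 6.8114 = 0.3793
  r[W,W] = 1 (diagonal).

R is symmetric with unit diagonal. Assembling:

R = [[1, -0.2681, 0.7757],
 [-0.2681, 1, 0.3793],
 [0.7757, 0.3793, 1]]
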